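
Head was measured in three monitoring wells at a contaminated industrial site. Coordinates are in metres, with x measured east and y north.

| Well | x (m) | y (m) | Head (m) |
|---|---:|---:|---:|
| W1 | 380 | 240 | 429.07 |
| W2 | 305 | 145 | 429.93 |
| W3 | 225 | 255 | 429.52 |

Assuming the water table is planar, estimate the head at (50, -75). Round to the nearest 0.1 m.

Taking W1 as reference: W2−W1 = (-75, -95, +0.86); W3−W1 = (-155, 15, +0.45).
Solve a·Δx + b·Δy = Δh: det = (-75)·15 − (-155)·(-95) = -15850.
∂h/∂x = [(+0.86)·15 − (+0.45)·(-95)] / -15850 = -0.003511
∂h/∂y = [(-75)·(+0.45) − (-155)·(+0.86)] / -15850 = -0.006281
h(50, -75) = 429.07 + (-0.003511)·(-330) + (-0.006281)·(-315) = 429.07 +1.159 +1.978 = 432.207 m.

432.2 m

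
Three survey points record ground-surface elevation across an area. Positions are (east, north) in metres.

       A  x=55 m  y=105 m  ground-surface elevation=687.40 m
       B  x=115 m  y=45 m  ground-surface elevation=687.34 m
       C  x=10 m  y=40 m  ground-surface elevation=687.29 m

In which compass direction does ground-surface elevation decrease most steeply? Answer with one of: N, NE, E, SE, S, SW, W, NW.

With z = a·x + b·y + c and A as origin, the differences give:
  60·a + (-60)·b = -0.06
  (-45)·a + (-65)·b = -0.11
Eliminate b (×(-65) and ×(-60), subtract): -6600·a = -2.700 → a = ∂z/∂x = +0.0004091
Back-substitute: b = ∂z/∂y = +0.001409.
Steepest decrease is along −∇f = (-0.0004091 E, -0.001409 N) → south.

S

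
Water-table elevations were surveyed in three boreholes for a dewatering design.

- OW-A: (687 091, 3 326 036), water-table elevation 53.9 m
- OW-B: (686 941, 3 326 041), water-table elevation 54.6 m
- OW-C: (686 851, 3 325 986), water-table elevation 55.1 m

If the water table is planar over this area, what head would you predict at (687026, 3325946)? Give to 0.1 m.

54.3 m

Taking OW-A as reference: OW-B−OW-A = (-150, 5, +0.7); OW-C−OW-A = (-240, -50, +1.2).
Solve a·Δx + b·Δy = Δh: det = (-150)·(-50) − (-240)·5 = 8700.
∂h/∂x = [(+0.7)·(-50) − (+1.2)·5] / 8700 = -0.004713
∂h/∂y = [(-150)·(+1.2) − (-240)·(+0.7)] / 8700 = -0.001379
h(687026, 3325946) = 53.9 + (-0.004713)·(-65) + (-0.001379)·(-90) = 53.9 +0.306 +0.124 = 54.330 m.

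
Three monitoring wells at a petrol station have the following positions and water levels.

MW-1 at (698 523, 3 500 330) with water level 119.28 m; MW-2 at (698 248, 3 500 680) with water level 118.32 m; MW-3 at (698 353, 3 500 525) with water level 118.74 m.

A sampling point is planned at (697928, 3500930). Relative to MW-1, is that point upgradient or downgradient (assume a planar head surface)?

downgradient

Differences from MW-1: to MW-2 (Δx, Δy, Δh) = (-275, 350, -0.96); to MW-3 = (-170, 195, -0.54).
Determinant of the coordinate differences = (-275)·195 − (-170)·350 = 5875.
∂h/∂x = [(-0.96)·195 − (-0.54)·350] / 5875 = +0.0003064
∂h/∂y = [(-275)·(-0.54) − (-170)·(-0.96)] / 5875 = -0.002502
Head at (697928, 3500930) = 119.28 + (+0.0003064)·(-595) + (-0.002502)·(600) = 117.60 m.
That is lower than the 119.28 m at MW-1, so the point is downgradient.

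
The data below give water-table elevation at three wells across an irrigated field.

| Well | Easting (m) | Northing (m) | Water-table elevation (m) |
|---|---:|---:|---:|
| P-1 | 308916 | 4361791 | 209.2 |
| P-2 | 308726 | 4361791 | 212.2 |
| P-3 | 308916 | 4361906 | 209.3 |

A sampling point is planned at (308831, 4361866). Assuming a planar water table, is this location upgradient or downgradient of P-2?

∂h/∂x = (212.2 − 209.2) / (308726 − 308916) = -0.01579
∂h/∂y = (209.3 − 209.2) / (4361906 − 4361791) = +0.0008696
Head at (308831, 4361866) = 209.2 + (-0.01579)·(-85) + (+0.0008696)·(75) = 210.61 m.
That is lower than the 212.2 m at P-2, so the point is downgradient.

downgradient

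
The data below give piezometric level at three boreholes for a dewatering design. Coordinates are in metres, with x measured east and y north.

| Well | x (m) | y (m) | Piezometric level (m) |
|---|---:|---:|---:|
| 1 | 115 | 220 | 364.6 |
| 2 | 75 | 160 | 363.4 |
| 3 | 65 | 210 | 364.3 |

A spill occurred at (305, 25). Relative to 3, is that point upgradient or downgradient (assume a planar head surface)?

Taking 1 as reference: 2−1 = (-40, -60, -1.2); 3−1 = (-50, -10, -0.3).
Determinant of the coordinate differences = (-40)·(-10) − (-50)·(-60) = -2600.
∂h/∂x = [(-1.2)·(-10) − (-0.3)·(-60)] / -2600 = +0.002308
∂h/∂y = [(-40)·(-0.3) − (-50)·(-1.2)] / -2600 = +0.01846
Head at (305, 25) = 364.6 + (+0.002308)·(190) + (+0.01846)·(-195) = 361.44 m.
That is lower than the 364.3 m at 3, so the point is downgradient.

downgradient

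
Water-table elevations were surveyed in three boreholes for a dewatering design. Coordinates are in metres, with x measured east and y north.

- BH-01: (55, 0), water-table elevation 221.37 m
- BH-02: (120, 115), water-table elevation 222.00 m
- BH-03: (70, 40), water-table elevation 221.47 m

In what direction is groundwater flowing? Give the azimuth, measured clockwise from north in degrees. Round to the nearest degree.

Three-point gradient (reference BH-01): Δ to BH-02 = (65, 115, +0.63), Δ to BH-03 = (15, 40, +0.10).
∂h/∂x = +0.01566, ∂h/∂y = -0.003371 (det = 875).
Flow direction (−∇h) has components (-0.01566 E, +0.003371 N).
Azimuth = atan2(E, N) = atan2(-0.01566, +0.003371) = 282.2° ≈ 282°.

282°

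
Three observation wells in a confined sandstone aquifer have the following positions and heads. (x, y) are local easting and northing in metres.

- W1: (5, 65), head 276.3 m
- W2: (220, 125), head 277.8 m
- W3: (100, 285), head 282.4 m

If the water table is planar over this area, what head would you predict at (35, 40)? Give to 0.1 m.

275.6 m

Differences from W1: to W2 (Δx, Δy, Δh) = (215, 60, +1.5); to W3 = (95, 220, +6.1).
Solve a·Δx + b·Δy = Δh: det = 215·220 − 95·60 = 41600.
∂h/∂x = [(+1.5)·220 − (+6.1)·60] / 41600 = -0.0008654
∂h/∂y = [215·(+6.1) − 95·(+1.5)] / 41600 = +0.02810
h(35, 40) = 276.3 + (-0.0008654)·(30) + (+0.02810)·(-25) = 276.3 -0.026 -0.703 = 275.572 m.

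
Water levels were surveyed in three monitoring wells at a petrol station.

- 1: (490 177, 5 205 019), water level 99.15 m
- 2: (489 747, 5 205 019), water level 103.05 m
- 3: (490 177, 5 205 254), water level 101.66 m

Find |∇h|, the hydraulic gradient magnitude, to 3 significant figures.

∂h/∂x = (103.05 − 99.15) / (489747 − 490177) = -0.009070
∂h/∂y = (101.66 − 99.15) / (5205254 − 5205019) = +0.01068
|∇h| = √(-0.009070² + 0.01068²) = 0.01401

0.0140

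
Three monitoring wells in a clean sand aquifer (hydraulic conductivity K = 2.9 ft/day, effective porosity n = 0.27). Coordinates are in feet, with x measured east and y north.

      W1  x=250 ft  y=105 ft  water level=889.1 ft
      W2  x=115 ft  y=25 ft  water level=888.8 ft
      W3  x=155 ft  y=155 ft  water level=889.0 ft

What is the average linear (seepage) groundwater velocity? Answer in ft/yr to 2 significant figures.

With h = a·x + b·y + c and W1 as origin, the differences give:
  (-135)·a + (-80)·b = -0.3
  (-95)·a + 50·b = -0.1
Eliminate b (×50 and ×(-80), subtract): -14350·a = -23.00 → a = ∂h/∂x = +0.001603
Back-substitute: b = ∂h/∂y = +0.001045.
|∇h| = √(0.001603² + 0.001045²) = 0.001914
Seepage velocity v = K·i/n = 2.9 × 0.001914 / 0.27 = 0.02056 ft/day = 7.51 ft/yr.

7.5 ft/yr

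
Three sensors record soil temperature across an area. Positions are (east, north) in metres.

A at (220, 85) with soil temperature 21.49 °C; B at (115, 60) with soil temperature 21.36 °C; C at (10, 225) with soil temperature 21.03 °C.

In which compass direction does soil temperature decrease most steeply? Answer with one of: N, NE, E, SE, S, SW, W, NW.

NW

Three-point gradient (reference A): Δ to B = (-105, -25, -0.13), Δ to C = (-210, 140, -0.46).
∂T/∂x = +0.001489, ∂T/∂y = -0.001053 (det = -19950).
Steepest decrease is along −∇f = (-0.001489 E, +0.001053 N) → northwest.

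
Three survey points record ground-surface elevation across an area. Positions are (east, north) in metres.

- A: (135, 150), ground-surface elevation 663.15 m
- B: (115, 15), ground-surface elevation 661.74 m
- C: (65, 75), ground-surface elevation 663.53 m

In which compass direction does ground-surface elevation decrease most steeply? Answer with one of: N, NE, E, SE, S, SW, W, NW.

Three-point gradient (reference A): Δ to B = (-20, -135, -1.41), Δ to C = (-70, -75, +0.38).
∂z/∂x = -0.01975, ∂z/∂y = +0.01337 (det = -7950).
Steepest decrease is along −∇f = (+0.01975 E, -0.01337 N) → southeast.

SE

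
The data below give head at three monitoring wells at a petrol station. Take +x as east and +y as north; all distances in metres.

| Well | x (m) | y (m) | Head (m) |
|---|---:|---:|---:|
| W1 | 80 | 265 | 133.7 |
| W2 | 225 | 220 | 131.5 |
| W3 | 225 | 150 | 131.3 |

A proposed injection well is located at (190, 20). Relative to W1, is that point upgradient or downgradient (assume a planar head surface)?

Taking W1 as reference: W2−W1 = (145, -45, -2.2); W3−W1 = (145, -115, -2.4).
Solve a·Δx + b·Δy = Δh: det = 145·(-115) − 145·(-45) = -10150.
∂h/∂x = [(-2.2)·(-115) − (-2.4)·(-45)] / -10150 = -0.01429
∂h/∂y = [145·(-2.4) − 145·(-2.2)] / -10150 = +0.002857
Head at (190, 20) = 133.7 + (-0.01429)·(110) + (+0.002857)·(-245) = 131.43 m.
That is lower than the 133.7 m at W1, so the point is downgradient.

downgradient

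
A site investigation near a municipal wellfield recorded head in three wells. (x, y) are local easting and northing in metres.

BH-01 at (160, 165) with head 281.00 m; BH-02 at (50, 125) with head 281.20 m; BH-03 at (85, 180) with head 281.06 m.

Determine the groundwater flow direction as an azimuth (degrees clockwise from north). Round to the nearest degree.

Three-point gradient (reference BH-01): Δ to BH-02 = (-110, -40, +0.20), Δ to BH-03 = (-75, 15, +0.06).
∂h/∂x = -0.001161, ∂h/∂y = -0.001806 (det = -4650).
Flow direction (−∇h) has components (+0.001161 E, +0.001806 N).
Azimuth = atan2(E, N) = atan2(+0.001161, +0.001806) = 32.7° ≈ 033°.

033°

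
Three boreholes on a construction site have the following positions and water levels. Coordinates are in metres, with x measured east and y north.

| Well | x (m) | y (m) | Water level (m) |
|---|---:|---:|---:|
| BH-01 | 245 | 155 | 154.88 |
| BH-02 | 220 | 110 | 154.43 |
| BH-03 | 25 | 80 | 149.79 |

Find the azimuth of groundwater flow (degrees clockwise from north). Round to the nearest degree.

Differences from BH-01: to BH-02 (Δx, Δy, Δh) = (-25, -45, -0.45); to BH-03 = (-220, -75, -5.09).
Solve a·Δx + b·Δy = Δh: det = (-25)·(-75) − (-220)·(-45) = -8025.
∂h/∂x = [(-0.45)·(-75) − (-5.09)·(-45)] / -8025 = +0.02434
∂h/∂y = [(-25)·(-5.09) − (-220)·(-0.45)] / -8025 = -0.003520
Flow direction (−∇h) has components (-0.02434 E, +0.003520 N).
Azimuth = atan2(E, N) = atan2(-0.02434, +0.003520) = 278.2° ≈ 278°.

278°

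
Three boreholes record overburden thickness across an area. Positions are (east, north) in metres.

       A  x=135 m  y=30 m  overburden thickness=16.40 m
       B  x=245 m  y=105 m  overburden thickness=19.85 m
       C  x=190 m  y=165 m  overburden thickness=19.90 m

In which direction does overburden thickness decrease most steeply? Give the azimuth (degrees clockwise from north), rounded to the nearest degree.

Taking A as reference: B−A = (110, 75, +3.45); C−A = (55, 135, +3.50).
Solve a·Δx + b·Δy = Δd: det = 110·135 − 55·75 = 10725.
∂d/∂x = [(+3.45)·135 − (+3.50)·75] / 10725 = +0.01895
∂d/∂y = [110·(+3.50) − 55·(+3.45)] / 10725 = +0.01821
Steepest decrease is along −∇f: components (-0.01895 E, -0.01821 N).
Azimuth = atan2(-0.01895, -0.01821) = 226.2° ≈ 226°.

226°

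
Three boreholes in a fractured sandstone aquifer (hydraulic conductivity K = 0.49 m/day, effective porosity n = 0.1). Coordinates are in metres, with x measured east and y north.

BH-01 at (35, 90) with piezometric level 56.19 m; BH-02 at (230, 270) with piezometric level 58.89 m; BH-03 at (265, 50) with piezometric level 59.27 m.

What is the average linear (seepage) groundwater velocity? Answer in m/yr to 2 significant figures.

24 m/yr

With h = a·x + b·y + c and BH-01 as origin, the differences give:
  195·a + 180·b = +2.70
  230·a + (-40)·b = +3.08
Eliminate b (×(-40) and ×180, subtract): -49200·a = -662.400 → a = ∂h/∂x = +0.01346
Back-substitute: b = ∂h/∂y = +0.0004146.
|∇h| = √(0.01346² + 0.0004146²) = 0.01347
Seepage velocity v = K·i/n = 0.49 × 0.01347 / 0.1 = 0.066 m/day = 24.11 m/yr.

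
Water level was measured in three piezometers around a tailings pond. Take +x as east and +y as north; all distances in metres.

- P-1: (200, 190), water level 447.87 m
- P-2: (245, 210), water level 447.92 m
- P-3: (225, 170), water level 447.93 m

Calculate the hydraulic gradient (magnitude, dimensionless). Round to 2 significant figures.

0.0019

Differences from P-1: to P-2 (Δx, Δy, Δh) = (45, 20, +0.05); to P-3 = (25, -20, +0.06).
Solve a·Δx + b·Δy = Δh: det = 45·(-20) − 25·20 = -1400.
∂h/∂x = [(+0.05)·(-20) − (+0.06)·20] / -1400 = +0.001571
∂h/∂y = [45·(+0.06) − 25·(+0.05)] / -1400 = -0.001036
|∇h| = √(0.001571² + -0.001036²) = 0.001882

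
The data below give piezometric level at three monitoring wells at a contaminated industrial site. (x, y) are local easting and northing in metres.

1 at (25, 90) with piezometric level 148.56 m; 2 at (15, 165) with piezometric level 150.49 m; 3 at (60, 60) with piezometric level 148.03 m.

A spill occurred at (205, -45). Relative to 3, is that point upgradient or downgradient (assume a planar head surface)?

downgradient

Taking 1 as reference: 2−1 = (-10, 75, +1.93); 3−1 = (35, -30, -0.53).
Determinant of the coordinate differences = (-10)·(-30) − 35·75 = -2325.
∂h/∂x = [(+1.93)·(-30) − (-0.53)·75] / -2325 = +0.007806
∂h/∂y = [(-10)·(-0.53) − 35·(+1.93)] / -2325 = +0.02677
Head at (205, -45) = 148.56 + (+0.007806)·(180) + (+0.02677)·(-135) = 146.35 m.
That is lower than the 148.03 m at 3, so the point is downgradient.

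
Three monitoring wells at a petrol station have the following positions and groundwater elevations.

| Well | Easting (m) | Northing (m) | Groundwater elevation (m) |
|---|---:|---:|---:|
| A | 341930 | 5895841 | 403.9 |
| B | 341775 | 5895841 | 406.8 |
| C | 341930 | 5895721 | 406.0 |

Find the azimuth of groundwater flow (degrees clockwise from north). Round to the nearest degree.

047°

∂h/∂x = (406.8 − 403.9) / (341775 − 341930) = -0.01871
∂h/∂y = (406.0 − 403.9) / (5895721 − 5895841) = -0.01750
Flow direction (−∇h) has components (+0.01871 E, +0.01750 N).
Azimuth = atan2(E, N) = atan2(+0.01871, +0.01750) = 46.9° ≈ 047°.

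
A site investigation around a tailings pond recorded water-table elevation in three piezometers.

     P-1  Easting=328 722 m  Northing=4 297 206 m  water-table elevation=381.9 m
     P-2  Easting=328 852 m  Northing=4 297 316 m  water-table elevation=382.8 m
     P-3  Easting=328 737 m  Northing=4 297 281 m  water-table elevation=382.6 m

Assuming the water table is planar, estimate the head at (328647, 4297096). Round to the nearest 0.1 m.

380.9 m

Differences from P-1: to P-2 (Δx, Δy, Δh) = (130, 110, +0.9); to P-3 = (15, 75, +0.7).
Determinant of the coordinate differences = 130·75 − 15·110 = 8100.
∂h/∂x = [(+0.9)·75 − (+0.7)·110] / 8100 = -0.001173
∂h/∂y = [130·(+0.7) − 15·(+0.9)] / 8100 = +0.009568
h(328647, 4297096) = 381.9 + (-0.001173)·(-75) + (+0.009568)·(-110) = 381.9 +0.088 -1.052 = 380.935 m.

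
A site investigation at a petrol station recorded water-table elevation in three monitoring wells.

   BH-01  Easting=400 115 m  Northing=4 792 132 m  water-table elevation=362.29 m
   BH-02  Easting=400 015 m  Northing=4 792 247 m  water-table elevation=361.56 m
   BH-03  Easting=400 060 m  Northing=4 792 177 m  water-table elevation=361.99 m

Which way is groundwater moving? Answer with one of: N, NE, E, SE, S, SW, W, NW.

N

With h = a·x + b·y + c and BH-01 as origin, the differences give:
  (-100)·a + 115·b = -0.73
  (-55)·a + 45·b = -0.30
Eliminate b (×45 and ×115, subtract): 1825·a = 1.650 → a = ∂h/∂x = +0.0009041
Back-substitute: b = ∂h/∂y = -0.005562.
Flow = −∇h = (-0.0009041 east, +0.005562 north), which points north.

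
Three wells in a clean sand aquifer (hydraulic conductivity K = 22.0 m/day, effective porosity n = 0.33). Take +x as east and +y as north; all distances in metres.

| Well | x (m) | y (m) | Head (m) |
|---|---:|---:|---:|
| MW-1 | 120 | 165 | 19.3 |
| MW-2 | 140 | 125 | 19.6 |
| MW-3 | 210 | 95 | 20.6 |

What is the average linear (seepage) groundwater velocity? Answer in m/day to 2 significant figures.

Taking MW-1 as reference: MW-2−MW-1 = (20, -40, +0.3); MW-3−MW-1 = (90, -70, +1.3).
Solve a·Δx + b·Δy = Δh: det = 20·(-70) − 90·(-40) = 2200.
∂h/∂x = [(+0.3)·(-70) − (+1.3)·(-40)] / 2200 = +0.01409
∂h/∂y = [20·(+1.3) − 90·(+0.3)] / 2200 = -0.0004545
|∇h| = √(0.01409² + -0.0004545²) = 0.0141
Seepage velocity v = K·i/n = 22.0 × 0.0141 / 0.33 = 0.94 m/day.

0.94 m/day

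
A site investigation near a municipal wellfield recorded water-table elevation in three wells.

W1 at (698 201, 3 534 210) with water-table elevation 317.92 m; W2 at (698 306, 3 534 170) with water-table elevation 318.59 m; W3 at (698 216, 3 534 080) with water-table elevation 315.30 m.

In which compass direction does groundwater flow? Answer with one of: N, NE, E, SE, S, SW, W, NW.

SW

Three-point gradient (reference W1): Δ to W2 = (105, -40, +0.67), Δ to W3 = (15, -130, -2.62).
∂h/∂x = +0.01470, ∂h/∂y = +0.02185 (det = -13050).
Flow = −∇h = (-0.01470 east, -0.02185 north), which points southwest.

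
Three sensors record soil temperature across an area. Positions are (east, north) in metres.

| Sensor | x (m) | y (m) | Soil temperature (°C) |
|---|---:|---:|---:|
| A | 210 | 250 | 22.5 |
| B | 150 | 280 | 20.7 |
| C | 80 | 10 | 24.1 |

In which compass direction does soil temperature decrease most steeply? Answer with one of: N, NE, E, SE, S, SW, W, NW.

NW

With T = a·x + b·y + c and A as origin, the differences give:
  (-60)·a + 30·b = -1.8
  (-130)·a + (-240)·b = +1.6
Eliminate b (×(-240) and ×30, subtract): 18300·a = 384.00 → a = ∂T/∂x = +0.02098
Back-substitute: b = ∂T/∂y = -0.01803.
Steepest decrease is along −∇f = (-0.02098 E, +0.01803 N) → northwest.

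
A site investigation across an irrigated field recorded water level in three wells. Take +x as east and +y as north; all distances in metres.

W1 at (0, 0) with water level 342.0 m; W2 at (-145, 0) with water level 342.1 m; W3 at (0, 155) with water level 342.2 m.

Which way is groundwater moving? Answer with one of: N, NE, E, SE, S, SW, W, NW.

∂h/∂x = (342.1 − 342.0) / (-145 − 0) = -0.0006897
∂h/∂y = (342.2 − 342.0) / (155 − 0) = +0.001290
Flow = −∇h = (+0.0006897 east, -0.001290 north), which points southeast.

SE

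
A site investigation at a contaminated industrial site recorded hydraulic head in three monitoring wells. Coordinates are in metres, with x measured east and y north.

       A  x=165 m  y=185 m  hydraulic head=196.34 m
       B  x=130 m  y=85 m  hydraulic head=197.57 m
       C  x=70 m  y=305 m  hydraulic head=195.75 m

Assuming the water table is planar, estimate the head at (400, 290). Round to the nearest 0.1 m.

193.8 m

Three-point gradient (reference A): Δ to B = (-35, -100, +1.23), Δ to C = (-95, 120, -0.59).
∂h/∂x = -0.006467, ∂h/∂y = -0.01004 (det = -13700).
h(400, 290) = 196.34 + (-0.006467)·(235) + (-0.01004)·(105) = 196.34 -1.520 -1.054 = 193.766 m.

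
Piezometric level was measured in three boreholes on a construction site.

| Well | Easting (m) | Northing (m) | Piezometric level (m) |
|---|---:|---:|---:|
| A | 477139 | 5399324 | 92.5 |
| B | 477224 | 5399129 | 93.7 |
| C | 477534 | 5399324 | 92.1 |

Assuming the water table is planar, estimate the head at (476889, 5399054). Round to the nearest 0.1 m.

94.5 m

Taking A as reference: B−A = (85, -195, +1.2); C−A = (395, 0, -0.4).
Determinant of the coordinate differences = 85·0 − 395·(-195) = 77025.
∂h/∂x = [(+1.2)·0 − (-0.4)·(-195)] / 77025 = -0.001013
∂h/∂y = [85·(-0.4) − 395·(+1.2)] / 77025 = -0.006595
h(476889, 5399054) = 92.5 + (-0.001013)·(-250) + (-0.006595)·(-270) = 92.5 +0.253 +1.781 = 94.534 m.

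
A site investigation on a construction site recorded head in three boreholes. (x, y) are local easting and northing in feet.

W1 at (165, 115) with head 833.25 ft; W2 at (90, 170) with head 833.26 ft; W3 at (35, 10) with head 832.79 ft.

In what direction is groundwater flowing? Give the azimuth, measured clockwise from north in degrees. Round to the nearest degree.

Taking W1 as reference: W2−W1 = (-75, 55, +0.01); W3−W1 = (-130, -105, -0.46).
Solve a·Δx + b·Δy = Δh: det = (-75)·(-105) − (-130)·55 = 15025.
∂h/∂x = [(+0.01)·(-105) − (-0.46)·55] / 15025 = +0.001614
∂h/∂y = [(-75)·(-0.46) − (-130)·(+0.01)] / 15025 = +0.002383
Flow direction (−∇h) has components (-0.001614 E, -0.002383 N).
Azimuth = atan2(E, N) = atan2(-0.001614, -0.002383) = 214.1° ≈ 214°.

214°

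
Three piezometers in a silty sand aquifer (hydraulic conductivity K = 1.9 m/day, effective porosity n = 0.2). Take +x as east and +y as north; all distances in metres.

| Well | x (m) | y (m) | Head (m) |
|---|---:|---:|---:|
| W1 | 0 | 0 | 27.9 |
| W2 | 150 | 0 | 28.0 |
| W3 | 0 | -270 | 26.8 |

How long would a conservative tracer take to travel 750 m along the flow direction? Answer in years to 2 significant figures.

52 years

∂h/∂x = (28.0 − 27.9) / (150 − 0) = +0.0006667
∂h/∂y = (26.8 − 27.9) / (-270 − 0) = +0.004074
|∇h| = √(0.0006667² + 0.004074²) = 0.004128
Seepage velocity v = K·i/n = 1.9 × 0.004128 / 0.2 = 0.03922 m/day.
t = 750 / 0.03922 = 1.912e+04 days = 52.3 years.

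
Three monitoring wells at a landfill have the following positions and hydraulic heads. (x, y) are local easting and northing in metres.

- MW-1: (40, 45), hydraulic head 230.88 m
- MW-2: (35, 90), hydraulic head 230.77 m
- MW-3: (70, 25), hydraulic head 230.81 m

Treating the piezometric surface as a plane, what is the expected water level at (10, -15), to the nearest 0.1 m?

231.2 m

Three-point gradient (reference MW-1): Δ to MW-2 = (-5, 45, -0.11), Δ to MW-3 = (30, -20, -0.07).
∂h/∂x = -0.004280, ∂h/∂y = -0.002920 (det = -1250).
h(10, -15) = 230.88 + (-0.004280)·(-30) + (-0.002920)·(-60) = 230.88 +0.128 +0.175 = 231.184 m.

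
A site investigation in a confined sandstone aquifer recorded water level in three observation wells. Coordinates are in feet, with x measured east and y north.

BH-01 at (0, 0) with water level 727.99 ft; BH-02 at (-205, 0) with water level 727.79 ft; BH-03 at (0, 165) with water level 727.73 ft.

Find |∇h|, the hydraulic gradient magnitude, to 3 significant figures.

∂h/∂x = (727.79 − 727.99) / (-205 − 0) = +0.0009756
∂h/∂y = (727.73 − 727.99) / (165 − 0) = -0.001576
|∇h| = √(0.0009756² + -0.001576²) = 0.001854

0.00185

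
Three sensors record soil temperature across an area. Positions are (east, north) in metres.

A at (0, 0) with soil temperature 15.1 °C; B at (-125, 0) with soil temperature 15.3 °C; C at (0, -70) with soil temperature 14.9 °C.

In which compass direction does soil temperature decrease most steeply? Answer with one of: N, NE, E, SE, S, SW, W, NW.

∂T/∂x = (15.3 − 15.1) / (-125 − 0) = -0.001600
∂T/∂y = (14.9 − 15.1) / (-70 − 0) = +0.002857
Steepest decrease is along −∇f = (+0.001600 E, -0.002857 N) → southeast.

SE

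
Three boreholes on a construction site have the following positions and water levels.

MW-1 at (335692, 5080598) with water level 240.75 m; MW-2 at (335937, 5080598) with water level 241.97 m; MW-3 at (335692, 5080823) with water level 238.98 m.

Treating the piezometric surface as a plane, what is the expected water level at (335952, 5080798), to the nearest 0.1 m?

∂h/∂x = (241.97 − 240.75) / (335937 − 335692) = +0.004980
∂h/∂y = (238.98 − 240.75) / (5080823 − 5080598) = -0.007867
h(335952, 5080798) = 240.75 + (+0.004980)·(260) + (-0.007867)·(200) = 240.75 +1.295 -1.573 = 240.471 m.

240.5 m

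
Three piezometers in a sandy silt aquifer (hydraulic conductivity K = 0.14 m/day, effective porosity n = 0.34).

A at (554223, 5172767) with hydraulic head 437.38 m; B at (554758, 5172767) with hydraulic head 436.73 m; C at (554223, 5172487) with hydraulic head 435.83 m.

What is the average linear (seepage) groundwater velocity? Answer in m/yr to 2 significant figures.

0.85 m/yr

∂h/∂x = (436.73 − 437.38) / (554758 − 554223) = -0.001215
∂h/∂y = (435.83 − 437.38) / (5172487 − 5172767) = +0.005536
|∇h| = √(-0.001215² + 0.005536²) = 0.005668
Seepage velocity v = K·i/n = 0.14 × 0.005668 / 0.34 = 0.002334 m/day = 0.8525 m/yr.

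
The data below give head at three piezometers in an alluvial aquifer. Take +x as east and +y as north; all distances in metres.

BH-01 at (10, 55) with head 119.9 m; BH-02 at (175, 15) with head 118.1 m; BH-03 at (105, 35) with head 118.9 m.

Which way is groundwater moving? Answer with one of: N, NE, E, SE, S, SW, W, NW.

Taking BH-01 as reference: BH-02−BH-01 = (165, -40, -1.8); BH-03−BH-01 = (95, -20, -1.0).
Determinant of the coordinate differences = 165·(-20) − 95·(-40) = 500.
∂h/∂x = [(-1.8)·(-20) − (-1.0)·(-40)] / 500 = -0.008000
∂h/∂y = [165·(-1.0) − 95·(-1.8)] / 500 = +0.01200
Flow = −∇h = (+0.008000 east, -0.01200 north), which points southeast.

SE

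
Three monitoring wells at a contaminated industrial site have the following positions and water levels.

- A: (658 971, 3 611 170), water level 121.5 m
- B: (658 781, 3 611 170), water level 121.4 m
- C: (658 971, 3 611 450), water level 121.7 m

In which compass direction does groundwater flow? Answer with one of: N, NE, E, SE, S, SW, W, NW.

∂h/∂x = (121.4 − 121.5) / (658781 − 658971) = +0.0005263
∂h/∂y = (121.7 − 121.5) / (3611450 − 3611170) = +0.0007143
Flow = −∇h = (-0.0005263 east, -0.0007143 north), which points southwest.

SW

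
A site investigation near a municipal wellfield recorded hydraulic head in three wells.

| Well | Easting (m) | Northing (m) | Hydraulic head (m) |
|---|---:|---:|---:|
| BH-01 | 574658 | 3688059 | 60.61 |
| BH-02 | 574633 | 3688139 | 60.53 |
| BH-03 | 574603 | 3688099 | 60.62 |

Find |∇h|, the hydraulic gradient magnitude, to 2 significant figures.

Differences from BH-01: to BH-02 (Δx, Δy, Δh) = (-25, 80, -0.08); to BH-03 = (-55, 40, +0.01).
Determinant of the coordinate differences = (-25)·40 − (-55)·80 = 3400.
∂h/∂x = [(-0.08)·40 − (+0.01)·80] / 3400 = -0.001176
∂h/∂y = [(-25)·(+0.01) − (-55)·(-0.08)] / 3400 = -0.001368
|∇h| = √(-0.001176² + -0.001368²) = 0.001804

0.0018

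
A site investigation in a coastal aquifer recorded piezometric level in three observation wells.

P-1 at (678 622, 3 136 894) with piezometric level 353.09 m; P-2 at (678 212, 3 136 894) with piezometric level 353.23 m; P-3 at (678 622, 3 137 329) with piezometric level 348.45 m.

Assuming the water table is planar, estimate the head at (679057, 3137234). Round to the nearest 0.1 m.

349.3 m

∂h/∂x = (353.23 − 353.09) / (678212 − 678622) = -0.0003415
∂h/∂y = (348.45 − 353.09) / (3137329 − 3136894) = -0.01067
h(679057, 3137234) = 353.09 + (-0.0003415)·(435) + (-0.01067)·(340) = 353.09 -0.149 -3.627 = 349.315 m.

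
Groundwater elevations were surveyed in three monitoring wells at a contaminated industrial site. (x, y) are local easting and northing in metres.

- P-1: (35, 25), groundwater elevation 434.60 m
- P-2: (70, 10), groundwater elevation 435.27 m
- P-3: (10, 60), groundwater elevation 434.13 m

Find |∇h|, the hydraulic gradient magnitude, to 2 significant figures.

Taking P-1 as reference: P-2−P-1 = (35, -15, +0.67); P-3−P-1 = (-25, 35, -0.47).
Determinant of the coordinate differences = 35·35 − (-25)·(-15) = 850.
∂h/∂x = [(+0.67)·35 − (-0.47)·(-15)] / 850 = +0.01929
∂h/∂y = [35·(-0.47) − (-25)·(+0.67)] / 850 = +0.0003529
|∇h| = √(0.01929² + 0.0003529²) = 0.01929

0.019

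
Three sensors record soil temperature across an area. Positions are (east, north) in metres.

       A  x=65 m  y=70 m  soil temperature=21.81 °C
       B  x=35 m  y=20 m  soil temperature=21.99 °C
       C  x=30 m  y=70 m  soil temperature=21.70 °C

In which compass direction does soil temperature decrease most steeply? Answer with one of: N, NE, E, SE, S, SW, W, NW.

With T = a·x + b·y + c and A as origin, the differences give:
  (-30)·a + (-50)·b = +0.18
  (-35)·a + 0·b = -0.11
Eliminate b (×0 and ×(-50), subtract): -1750·a = -5.500 → a = ∂T/∂x = +0.003143
Back-substitute: b = ∂T/∂y = -0.005486.
Steepest decrease is along −∇f = (-0.003143 E, +0.005486 N) → northwest.

NW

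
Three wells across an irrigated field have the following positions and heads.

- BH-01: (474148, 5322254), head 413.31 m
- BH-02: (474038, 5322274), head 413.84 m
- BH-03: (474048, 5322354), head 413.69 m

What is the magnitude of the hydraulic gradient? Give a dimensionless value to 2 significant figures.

Three-point gradient (reference BH-01): Δ to BH-02 = (-110, 20, +0.53), Δ to BH-03 = (-100, 100, +0.38).
∂h/∂x = -0.005044, ∂h/∂y = -0.001244 (det = -9000).
|∇h| = √(-0.005044² + -0.001244²) = 0.005195

0.0052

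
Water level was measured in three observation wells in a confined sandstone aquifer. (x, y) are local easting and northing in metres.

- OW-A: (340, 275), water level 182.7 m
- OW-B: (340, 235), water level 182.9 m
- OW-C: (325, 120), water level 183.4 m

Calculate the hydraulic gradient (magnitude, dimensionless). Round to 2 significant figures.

0.0071

With h = a·x + b·y + c and OW-A as origin, the differences give:
  0·a + (-40)·b = +0.2
  (-15)·a + (-155)·b = +0.7
Eliminate b (×(-155) and ×(-40), subtract): -600·a = -3.00 → a = ∂h/∂x = +0.005000
Back-substitute: b = ∂h/∂y = -0.005000.
|∇h| = √(0.005000² + -0.005000²) = 0.007071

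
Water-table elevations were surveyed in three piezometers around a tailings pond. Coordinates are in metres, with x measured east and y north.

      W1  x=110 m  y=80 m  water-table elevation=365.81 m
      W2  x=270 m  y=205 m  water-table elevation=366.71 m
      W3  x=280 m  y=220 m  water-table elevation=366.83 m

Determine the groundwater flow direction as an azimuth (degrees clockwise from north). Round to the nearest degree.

172°

Three-point gradient (reference W1): Δ to W2 = (160, 125, +0.90), Δ to W3 = (170, 140, +1.02).
∂h/∂x = -0.001304, ∂h/∂y = +0.008870 (det = 1150).
Flow direction (−∇h) has components (+0.001304 E, -0.008870 N).
Azimuth = atan2(E, N) = atan2(+0.001304, -0.008870) = 171.6° ≈ 172°.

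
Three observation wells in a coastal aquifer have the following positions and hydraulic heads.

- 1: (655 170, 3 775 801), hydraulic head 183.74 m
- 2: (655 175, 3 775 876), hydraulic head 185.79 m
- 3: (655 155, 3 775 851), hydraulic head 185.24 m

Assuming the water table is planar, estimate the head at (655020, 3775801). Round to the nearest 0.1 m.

Differences from 1: to 2 (Δx, Δy, Δh) = (5, 75, +2.05); to 3 = (-15, 50, +1.50).
Determinant of the coordinate differences = 5·50 − (-15)·75 = 1375.
∂h/∂x = [(+2.05)·50 − (+1.50)·75] / 1375 = -0.007273
∂h/∂y = [5·(+1.50) − (-15)·(+2.05)] / 1375 = +0.02782
h(655020, 3775801) = 183.74 + (-0.007273)·(-150) + (+0.02782)·(0) = 183.74 +1.091 +0.000 = 184.831 m.

184.8 m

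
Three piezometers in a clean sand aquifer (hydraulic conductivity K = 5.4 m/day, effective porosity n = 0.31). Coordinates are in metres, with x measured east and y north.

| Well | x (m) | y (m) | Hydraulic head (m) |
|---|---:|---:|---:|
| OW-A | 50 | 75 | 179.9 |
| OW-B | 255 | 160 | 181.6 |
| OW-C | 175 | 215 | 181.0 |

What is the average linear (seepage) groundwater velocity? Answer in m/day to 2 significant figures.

Differences from OW-A: to OW-B (Δx, Δy, Δh) = (205, 85, +1.7); to OW-C = (125, 140, +1.1).
Solve a·Δx + b·Δy = Δh: det = 205·140 − 125·85 = 18075.
∂h/∂x = [(+1.7)·140 − (+1.1)·85] / 18075 = +0.007994
∂h/∂y = [205·(+1.1) − 125·(+1.7)] / 18075 = +0.0007192
|∇h| = √(0.007994² + 0.0007192²) = 0.008026
Seepage velocity v = K·i/n = 5.4 × 0.008026 / 0.31 = 0.1398 m/day.

0.14 m/day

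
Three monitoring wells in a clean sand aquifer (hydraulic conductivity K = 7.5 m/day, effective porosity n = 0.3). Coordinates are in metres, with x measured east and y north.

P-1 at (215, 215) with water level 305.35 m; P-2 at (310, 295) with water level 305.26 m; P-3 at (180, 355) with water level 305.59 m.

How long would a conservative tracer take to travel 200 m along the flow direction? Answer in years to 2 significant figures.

9.4 years

Differences from P-1: to P-2 (Δx, Δy, Δh) = (95, 80, -0.09); to P-3 = (-35, 140, +0.24).
Determinant of the coordinate differences = 95·140 − (-35)·80 = 16100.
∂h/∂x = [(-0.09)·140 − (+0.24)·80] / 16100 = -0.001975
∂h/∂y = [95·(+0.24) − (-35)·(-0.09)] / 16100 = +0.001220
|∇h| = √(-0.001975² + 0.001220²) = 0.002321
Seepage velocity v = K·i/n = 7.5 × 0.002321 / 0.3 = 0.05803 m/day.
t = 200 / 0.05803 = 3446 days = 9.43 years.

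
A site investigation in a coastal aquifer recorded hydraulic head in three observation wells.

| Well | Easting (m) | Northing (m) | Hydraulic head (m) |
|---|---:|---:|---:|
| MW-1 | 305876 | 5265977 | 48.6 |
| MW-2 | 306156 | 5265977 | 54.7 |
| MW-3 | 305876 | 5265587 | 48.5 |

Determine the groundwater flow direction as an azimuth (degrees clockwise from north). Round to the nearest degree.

∂h/∂x = (54.7 − 48.6) / (306156 − 305876) = +0.02179
∂h/∂y = (48.5 − 48.6) / (5265587 − 5265977) = +0.0002564
Flow direction (−∇h) has components (-0.02179 E, -0.0002564 N).
Azimuth = atan2(E, N) = atan2(-0.02179, -0.0002564) = 269.3° ≈ 269°.

269°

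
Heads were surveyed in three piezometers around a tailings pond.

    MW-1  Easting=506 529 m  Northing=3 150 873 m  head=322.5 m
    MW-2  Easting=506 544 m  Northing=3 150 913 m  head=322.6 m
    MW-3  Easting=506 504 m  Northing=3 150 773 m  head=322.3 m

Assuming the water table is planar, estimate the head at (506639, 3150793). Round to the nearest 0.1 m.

322.9 m

With h = a·x + b·y + c and MW-1 as origin, the differences give:
  15·a + 40·b = +0.1
  (-25)·a + (-100)·b = -0.2
Eliminate b (×(-100) and ×40, subtract): -500·a = -2.00 → a = ∂h/∂x = +0.004000
Back-substitute: b = ∂h/∂y = +0.0010000.
h(506639, 3150793) = 322.5 + (+0.004000)·(110) + (+0.0010000)·(-80) = 322.5 +0.440 -0.080 = 322.860 m.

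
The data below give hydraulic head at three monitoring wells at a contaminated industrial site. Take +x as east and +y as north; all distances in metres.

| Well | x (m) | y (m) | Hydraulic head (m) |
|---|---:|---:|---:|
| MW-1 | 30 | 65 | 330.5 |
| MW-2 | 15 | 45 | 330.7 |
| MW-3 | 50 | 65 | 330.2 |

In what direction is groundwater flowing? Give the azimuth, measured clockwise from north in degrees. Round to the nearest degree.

Taking MW-1 as reference: MW-2−MW-1 = (-15, -20, +0.2); MW-3−MW-1 = (20, 0, -0.3).
Determinant of the coordinate differences = (-15)·0 − 20·(-20) = 400.
∂h/∂x = [(+0.2)·0 − (-0.3)·(-20)] / 400 = -0.01500
∂h/∂y = [(-15)·(-0.3) − 20·(+0.2)] / 400 = +0.001250
Flow direction (−∇h) has components (+0.01500 E, -0.001250 N).
Azimuth = atan2(E, N) = atan2(+0.01500, -0.001250) = 94.8° ≈ 095°.

095°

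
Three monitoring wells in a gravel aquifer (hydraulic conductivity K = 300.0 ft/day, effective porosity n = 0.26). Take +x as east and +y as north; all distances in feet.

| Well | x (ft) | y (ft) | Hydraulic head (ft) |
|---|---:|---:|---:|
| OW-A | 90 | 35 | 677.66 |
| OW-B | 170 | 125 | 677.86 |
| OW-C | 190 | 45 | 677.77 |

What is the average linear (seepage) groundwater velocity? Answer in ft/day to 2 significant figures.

Taking OW-A as reference: OW-B−OW-A = (80, 90, +0.20); OW-C−OW-A = (100, 10, +0.11).
Solve a·Δx + b·Δy = Δh: det = 80·10 − 100·90 = -8200.
∂h/∂x = [(+0.20)·10 − (+0.11)·90] / -8200 = +0.0009634
∂h/∂y = [80·(+0.11) − 100·(+0.20)] / -8200 = +0.001366
|∇h| = √(0.0009634² + 0.001366²) = 0.001672
Seepage velocity v = K·i/n = 300.0 × 0.001672 / 0.26 = 1.929 ft/day.

1.9 ft/day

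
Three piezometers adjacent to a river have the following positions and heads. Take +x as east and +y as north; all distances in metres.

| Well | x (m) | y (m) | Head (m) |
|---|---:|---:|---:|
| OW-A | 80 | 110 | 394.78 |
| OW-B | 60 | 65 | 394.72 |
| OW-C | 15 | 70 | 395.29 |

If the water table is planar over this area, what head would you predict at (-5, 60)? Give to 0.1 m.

With h = a·x + b·y + c and OW-A as origin, the differences give:
  (-20)·a + (-45)·b = -0.06
  (-65)·a + (-40)·b = +0.51
Eliminate b (×(-40) and ×(-45), subtract): -2125·a = 25.350 → a = ∂h/∂x = -0.01193
Back-substitute: b = ∂h/∂y = +0.006635.
h(-5, 60) = 394.78 + (-0.01193)·(-85) + (+0.006635)·(-50) = 394.78 +1.014 -0.332 = 395.462 m.

395.5 m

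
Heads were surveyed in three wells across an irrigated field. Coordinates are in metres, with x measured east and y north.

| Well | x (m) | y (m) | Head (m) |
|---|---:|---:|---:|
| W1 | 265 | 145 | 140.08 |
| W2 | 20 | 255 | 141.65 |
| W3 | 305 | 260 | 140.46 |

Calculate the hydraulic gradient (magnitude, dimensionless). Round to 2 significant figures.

With h = a·x + b·y + c and W1 as origin, the differences give:
  (-245)·a + 110·b = +1.57
  40·a + 115·b = +0.38
Eliminate b (×115 and ×110, subtract): -32575·a = 138.750 → a = ∂h/∂x = -0.004259
Back-substitute: b = ∂h/∂y = +0.004786.
|∇h| = √(-0.004259² + 0.004786²) = 0.006407

0.0064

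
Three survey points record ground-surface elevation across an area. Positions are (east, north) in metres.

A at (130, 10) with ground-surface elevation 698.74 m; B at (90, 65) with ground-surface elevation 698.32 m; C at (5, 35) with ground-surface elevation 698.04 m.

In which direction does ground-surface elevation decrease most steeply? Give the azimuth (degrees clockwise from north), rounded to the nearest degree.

Differences from A: to B (Δx, Δy, Δh) = (-40, 55, -0.42); to C = (-125, 25, -0.70).
Solve a·Δx + b·Δy = Δz: det = (-40)·25 − (-125)·55 = 5875.
∂z/∂x = [(-0.42)·25 − (-0.70)·55] / 5875 = +0.004766
∂z/∂y = [(-40)·(-0.70) − (-125)·(-0.42)] / 5875 = -0.004170
Steepest decrease is along −∇f: components (-0.004766 E, +0.004170 N).
Azimuth = atan2(-0.004766, +0.004170) = 311.2° ≈ 311°.

311°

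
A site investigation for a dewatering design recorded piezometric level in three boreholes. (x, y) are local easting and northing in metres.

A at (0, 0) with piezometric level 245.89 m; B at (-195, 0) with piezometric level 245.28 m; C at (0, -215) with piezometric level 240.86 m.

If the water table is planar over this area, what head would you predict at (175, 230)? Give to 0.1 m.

∂h/∂x = (245.28 − 245.89) / (-195 − 0) = +0.003128
∂h/∂y = (240.86 − 245.89) / (-215 − 0) = +0.02340
h(175, 230) = 245.89 + (+0.003128)·(175) + (+0.02340)·(230) = 245.89 +0.547 +5.381 = 251.818 m.

251.8 m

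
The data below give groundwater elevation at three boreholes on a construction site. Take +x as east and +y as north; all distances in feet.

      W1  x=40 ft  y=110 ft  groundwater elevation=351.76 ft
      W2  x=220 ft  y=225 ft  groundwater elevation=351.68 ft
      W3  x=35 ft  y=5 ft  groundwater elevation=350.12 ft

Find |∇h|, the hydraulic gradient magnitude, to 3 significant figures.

Three-point gradient (reference W1): Δ to W2 = (180, 115, -0.08), Δ to W3 = (-5, -105, -1.64).
∂h/∂x = -0.01075, ∂h/∂y = +0.01613 (det = -18325).
|∇h| = √(-0.01075² + 0.01613²) = 0.01938

0.0194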